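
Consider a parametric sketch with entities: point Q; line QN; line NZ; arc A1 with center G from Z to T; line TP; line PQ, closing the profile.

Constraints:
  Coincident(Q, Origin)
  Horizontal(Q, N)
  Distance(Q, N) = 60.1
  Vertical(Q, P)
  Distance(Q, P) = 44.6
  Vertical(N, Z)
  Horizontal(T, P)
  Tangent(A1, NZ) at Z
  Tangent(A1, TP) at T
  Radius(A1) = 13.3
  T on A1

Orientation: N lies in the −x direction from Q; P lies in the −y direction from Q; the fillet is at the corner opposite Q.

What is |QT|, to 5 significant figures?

64.648

The virtual corner opposite Q is at (-60.100, -44.600). The tangent condition forces GZ to be normal to NZ and the tangent condition forces GT to be normal to TP, with radius 13.3, so the center G sits 13.3 in from both sides at G = (-46.800, -31.300). That places the tangent points at Z = (-60.100, -31.300) on NZ and T = (-46.800, -44.600) on TP. Then |QT| = |T − Q| = 64.648.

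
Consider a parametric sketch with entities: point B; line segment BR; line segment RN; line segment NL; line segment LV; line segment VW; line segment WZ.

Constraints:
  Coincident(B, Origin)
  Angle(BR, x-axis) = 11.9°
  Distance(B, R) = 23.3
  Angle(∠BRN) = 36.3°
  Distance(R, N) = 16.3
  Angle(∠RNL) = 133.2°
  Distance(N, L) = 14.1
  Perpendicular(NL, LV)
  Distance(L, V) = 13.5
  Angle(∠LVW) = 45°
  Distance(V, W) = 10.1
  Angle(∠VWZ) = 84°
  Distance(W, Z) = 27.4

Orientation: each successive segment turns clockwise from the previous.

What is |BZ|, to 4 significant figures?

24.81

B is at the origin; BR runs at 11.9° with length 23.3, so R = (22.80, 4.805). ∠BRN = 36.3° gives RN at -131.8° from the x-axis; with |RN| = 16.3, N = (11.93, -7.347). ∠RNL = 133.2° gives NL at -178.6° from the x-axis; with |NL| = 14.1, L = (-2.161, -7.691). NL is perpendicular to LV, so LV runs at 91.40°; with |LV| = 13.5, V = (-2.491, 5.805). ∠LVW = 45.0° gives VW at -43.60° from the x-axis; with |VW| = 10.1, W = (4.823, -1.160). ∠VWZ = 84.0° gives WZ at -139.6° from the x-axis; with |WZ| = 27.4, Z = (-16.04, -18.92). Then |BZ| = |Z − B| = 24.81.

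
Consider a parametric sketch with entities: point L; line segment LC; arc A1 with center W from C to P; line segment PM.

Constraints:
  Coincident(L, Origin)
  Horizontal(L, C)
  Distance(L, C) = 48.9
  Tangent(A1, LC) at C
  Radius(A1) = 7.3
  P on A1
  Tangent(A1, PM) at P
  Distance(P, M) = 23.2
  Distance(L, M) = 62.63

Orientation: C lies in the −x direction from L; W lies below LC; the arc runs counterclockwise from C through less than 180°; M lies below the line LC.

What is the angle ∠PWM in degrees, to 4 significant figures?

72.53°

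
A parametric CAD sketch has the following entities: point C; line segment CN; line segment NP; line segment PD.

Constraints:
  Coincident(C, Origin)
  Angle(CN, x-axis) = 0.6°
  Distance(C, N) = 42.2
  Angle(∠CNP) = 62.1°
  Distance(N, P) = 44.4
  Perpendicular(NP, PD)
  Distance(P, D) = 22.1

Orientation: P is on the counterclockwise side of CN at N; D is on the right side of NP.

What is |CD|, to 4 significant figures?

64.31

∠CNP = 62.1°, so NP runs at 0.6° + (180° − 62.1°) = 118.5° from the x-axis; with |NP| = 44.4, P = N + 44.4·(cos 118.5°, sin 118.5°) = (21.01, 39.46). The perpendicularity gives PD at right angles to NP; with |PD| = 22.1 on the right of NP, D = P + 22.1·(0.8788, 0.4772) = (40.43, 50.01). Then |CD| = |D − C| = 64.31.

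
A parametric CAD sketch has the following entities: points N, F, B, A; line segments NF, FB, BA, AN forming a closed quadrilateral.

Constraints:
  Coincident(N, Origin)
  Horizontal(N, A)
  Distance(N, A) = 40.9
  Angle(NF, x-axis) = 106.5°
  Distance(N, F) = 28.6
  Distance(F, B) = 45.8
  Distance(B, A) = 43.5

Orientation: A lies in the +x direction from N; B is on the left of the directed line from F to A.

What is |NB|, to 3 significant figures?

55.5

N is at the origin; NA is horizontal with |NA| = 40.9 and A in +x, so A = (40.9, 0). NF runs at 106.5° with |NF| = 28.6, so F = (-8.12, 27.4). B is determined by |FB| = 45.8 and |BA| = 43.5 together: it lies at the intersection of circle(F, 45.8) and circle(A, 43.5). With |FA| = 56.2, the foot of the radical line on FA is 29.9 from F and the perpendicular offset is √(45.8² − 29.9²) = 34.7. Taking the left-of-FA solution: B = (34.9, 43.1).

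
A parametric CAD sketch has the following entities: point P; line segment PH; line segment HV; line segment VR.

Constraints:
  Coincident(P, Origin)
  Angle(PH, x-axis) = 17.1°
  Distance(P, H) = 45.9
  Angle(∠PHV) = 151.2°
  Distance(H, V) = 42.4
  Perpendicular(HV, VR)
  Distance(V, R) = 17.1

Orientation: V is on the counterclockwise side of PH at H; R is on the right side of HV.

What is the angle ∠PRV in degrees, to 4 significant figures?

64.61°

P is at the origin; PH runs at 17.1° with length 45.9, so H = 45.9·(cos 17.1°, sin 17.1°) = (43.87, 13.50). ∠PHV = 151.2°, so HV runs at 17.1° + (180° − 151.2°) = 45.90° from the x-axis; with |HV| = 42.4, V = H + 42.4·(cos 45.90°, sin 45.90°) = (73.38, 43.95). HV ⟂ VR; with |VR| = 17.1 on the right of HV, R = V + 17.1·(0.7181, -0.6959) = (85.66, 32.04). Then cos ∠PRV = RP·RV / (|RP||RV|), giving 64.61°.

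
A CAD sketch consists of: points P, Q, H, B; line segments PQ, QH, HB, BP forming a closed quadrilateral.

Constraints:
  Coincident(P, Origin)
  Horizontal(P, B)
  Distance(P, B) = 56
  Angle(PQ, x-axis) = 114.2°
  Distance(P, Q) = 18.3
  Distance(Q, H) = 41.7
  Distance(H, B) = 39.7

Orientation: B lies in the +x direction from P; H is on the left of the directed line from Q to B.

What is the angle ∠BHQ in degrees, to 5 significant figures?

107.51°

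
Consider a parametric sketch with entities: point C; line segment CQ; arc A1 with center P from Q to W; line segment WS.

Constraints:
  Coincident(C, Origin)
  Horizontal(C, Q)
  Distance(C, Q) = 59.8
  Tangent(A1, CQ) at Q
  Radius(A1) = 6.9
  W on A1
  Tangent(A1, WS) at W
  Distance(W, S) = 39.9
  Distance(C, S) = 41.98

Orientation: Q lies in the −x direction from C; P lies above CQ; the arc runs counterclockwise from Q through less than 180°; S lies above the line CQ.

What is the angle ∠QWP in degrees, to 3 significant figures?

66.3°

Checks: |PW| = 6.900 ✓; ∠(PW, WS) = 90.00° ✓; |WS| = 39.90 ✓; |CS| = 41.98 ✓.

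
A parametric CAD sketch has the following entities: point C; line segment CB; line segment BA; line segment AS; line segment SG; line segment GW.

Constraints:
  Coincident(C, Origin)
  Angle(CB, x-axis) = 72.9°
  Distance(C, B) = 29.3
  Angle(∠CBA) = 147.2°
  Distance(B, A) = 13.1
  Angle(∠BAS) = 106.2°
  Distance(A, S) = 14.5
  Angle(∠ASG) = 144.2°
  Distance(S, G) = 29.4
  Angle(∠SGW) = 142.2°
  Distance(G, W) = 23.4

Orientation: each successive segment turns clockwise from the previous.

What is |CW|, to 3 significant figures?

40.2

∠ASG = 144.2° gives SG at -69.5° from the x-axis; with |SG| = 29.4, G = (41.0, 0.859). ∠SGW = 142.2° gives GW at -107° from the x-axis; with |GW| = 23.4, W = (34.0, -21.5). Then |CW| = |W − C| = 40.2.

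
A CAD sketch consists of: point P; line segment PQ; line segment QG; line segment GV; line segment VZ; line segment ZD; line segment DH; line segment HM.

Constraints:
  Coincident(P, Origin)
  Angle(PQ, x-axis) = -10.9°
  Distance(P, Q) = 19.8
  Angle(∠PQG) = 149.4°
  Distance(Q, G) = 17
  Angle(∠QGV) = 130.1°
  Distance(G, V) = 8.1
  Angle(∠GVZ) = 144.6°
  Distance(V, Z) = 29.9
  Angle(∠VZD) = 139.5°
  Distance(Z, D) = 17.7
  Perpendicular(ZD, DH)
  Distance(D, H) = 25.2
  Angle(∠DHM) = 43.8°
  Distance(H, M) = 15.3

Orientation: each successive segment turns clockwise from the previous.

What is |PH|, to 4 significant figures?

27.77

P is at the origin; PQ runs at -10.9° with length 19.8, so Q = (19.44, -3.744). ∠PQG = 149.4° gives QG at -41.50° from the x-axis; with |QG| = 17.0, G = (32.18, -15.01). ∠QGV = 130.1° gives GV at -91.40° from the x-axis; with |GV| = 8.1, V = (31.98, -23.11). ∠GVZ = 144.6° gives VZ at -126.8° from the x-axis; with |VZ| = 29.9, Z = (14.07, -47.05). ∠VZD = 139.5° gives ZD at -167.3° from the x-axis; with |ZD| = 17.7, D = (-3.201, -50.94). ZD is perpendicular to DH, so DH runs at 102.7°; with |DH| = 25.2, H = (-8.741, -26.36). Then |PH| = |H − P| = 27.77.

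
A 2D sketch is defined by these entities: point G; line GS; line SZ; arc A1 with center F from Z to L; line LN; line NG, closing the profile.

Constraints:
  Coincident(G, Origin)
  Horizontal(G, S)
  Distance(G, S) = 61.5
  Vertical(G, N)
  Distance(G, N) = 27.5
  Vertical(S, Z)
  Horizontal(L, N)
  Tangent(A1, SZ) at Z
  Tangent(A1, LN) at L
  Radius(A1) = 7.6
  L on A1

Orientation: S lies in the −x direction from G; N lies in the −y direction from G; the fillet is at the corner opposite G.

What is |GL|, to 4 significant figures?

60.51

G is at the origin; GS is horizontal with |GS| = 61.5 and S on the −x side, so S = (-61.50, 0.000). G and N share the same x with |GN| = 27.5 and N on the −y side, so N = (0.000, -27.50). The virtual corner opposite G is at (-61.50, -27.50). The tangent condition forces FZ to be normal to SZ and the tangent condition forces FL to be normal to LN, with radius 7.6, so the center F sits 7.6 in from both sides at F = (-53.90, -19.90). That places the tangent points at Z = (-61.50, -19.90) on SZ and L = (-53.90, -27.50) on LN. Then |GL| = |L − G| = 60.51.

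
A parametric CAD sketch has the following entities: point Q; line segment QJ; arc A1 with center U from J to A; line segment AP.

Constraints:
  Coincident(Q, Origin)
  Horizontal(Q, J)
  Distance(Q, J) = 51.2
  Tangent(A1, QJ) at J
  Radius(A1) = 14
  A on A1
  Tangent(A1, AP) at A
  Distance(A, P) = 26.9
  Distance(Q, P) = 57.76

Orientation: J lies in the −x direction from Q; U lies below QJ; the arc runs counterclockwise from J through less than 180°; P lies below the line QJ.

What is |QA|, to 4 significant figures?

65.09

Checks: ∠(UJ, JQ) = 90.00° ✓; |UJ| = 14.00 ✓; |UA| = 14.00 ✓; ∠(UA, AP) = 90.00° ✓; |AP| = 26.90 ✓; |QP| = 57.76 ✓.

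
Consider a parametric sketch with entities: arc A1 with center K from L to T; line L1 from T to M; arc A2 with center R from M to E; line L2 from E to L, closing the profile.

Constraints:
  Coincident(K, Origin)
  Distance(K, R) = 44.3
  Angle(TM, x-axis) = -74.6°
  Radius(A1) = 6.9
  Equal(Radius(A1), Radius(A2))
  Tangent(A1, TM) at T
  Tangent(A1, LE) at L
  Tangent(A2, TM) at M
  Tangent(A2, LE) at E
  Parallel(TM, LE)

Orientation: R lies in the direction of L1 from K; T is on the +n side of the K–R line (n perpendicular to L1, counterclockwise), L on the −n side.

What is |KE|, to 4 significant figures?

44.83

The slot axis is L1's direction at -74.6°, so u = (cos -74.6°, sin -74.6°) = (0.2656, -0.9641) and n = (−sin -74.6°, cos -74.6°) = (0.9641, 0.2656). K is at the origin and R lies 44.3 along u from K, so R = 44.3·u = (11.76, -42.71). Tangency of A1 to both parallel lines with radius 6.9 puts T and L at K ± 6.9·n: T = (6.652, 1.832), L = (-6.652, -1.832). Equal radii place M and E the same way about R: M = R + 6.9·n = (18.42, -40.88), E = R − 6.9·n = (5.112, -44.54). Then |KE| = |E − K| = 44.83.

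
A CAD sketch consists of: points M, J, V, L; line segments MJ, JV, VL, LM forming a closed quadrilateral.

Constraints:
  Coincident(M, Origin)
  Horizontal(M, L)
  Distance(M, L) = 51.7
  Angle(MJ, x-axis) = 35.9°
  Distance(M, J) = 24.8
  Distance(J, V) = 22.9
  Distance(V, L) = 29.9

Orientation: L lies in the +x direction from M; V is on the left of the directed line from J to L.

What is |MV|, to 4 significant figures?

47.69

Checks: |JV| = 22.90 ✓; |VL| = 29.90 ✓.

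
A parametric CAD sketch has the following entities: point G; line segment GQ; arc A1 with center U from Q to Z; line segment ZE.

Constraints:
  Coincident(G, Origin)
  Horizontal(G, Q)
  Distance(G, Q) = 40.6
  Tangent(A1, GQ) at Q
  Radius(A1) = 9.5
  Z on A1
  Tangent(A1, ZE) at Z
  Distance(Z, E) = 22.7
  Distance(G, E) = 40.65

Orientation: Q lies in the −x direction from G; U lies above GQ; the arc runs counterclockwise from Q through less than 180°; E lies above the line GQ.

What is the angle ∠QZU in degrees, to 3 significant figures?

50.1°

Checks: |UZ| = 9.500 ✓; ∠(UZ, ZE) = 90.00° ✓; |ZE| = 22.70 ✓; |GE| = 40.65 ✓.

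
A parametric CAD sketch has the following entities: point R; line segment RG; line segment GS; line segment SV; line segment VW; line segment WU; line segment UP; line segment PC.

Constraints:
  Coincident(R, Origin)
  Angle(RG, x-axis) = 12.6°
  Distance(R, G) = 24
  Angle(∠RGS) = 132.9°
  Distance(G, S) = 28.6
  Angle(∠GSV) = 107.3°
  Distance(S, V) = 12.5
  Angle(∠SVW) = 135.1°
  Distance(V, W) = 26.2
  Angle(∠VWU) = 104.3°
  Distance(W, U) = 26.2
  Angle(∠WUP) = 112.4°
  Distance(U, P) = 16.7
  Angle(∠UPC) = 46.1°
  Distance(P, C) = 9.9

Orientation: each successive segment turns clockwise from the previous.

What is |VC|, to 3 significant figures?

32.8

∠WUP = 112.4° gives UP at 64.6° from the x-axis; with |UP| = 16.7, P = (9.71, -0.670). ∠UPC = 46.1° gives PC at -69.3° from the x-axis; with |PC| = 9.9, C = (13.2, -9.93). Then |VC| = |C − V| = 32.8.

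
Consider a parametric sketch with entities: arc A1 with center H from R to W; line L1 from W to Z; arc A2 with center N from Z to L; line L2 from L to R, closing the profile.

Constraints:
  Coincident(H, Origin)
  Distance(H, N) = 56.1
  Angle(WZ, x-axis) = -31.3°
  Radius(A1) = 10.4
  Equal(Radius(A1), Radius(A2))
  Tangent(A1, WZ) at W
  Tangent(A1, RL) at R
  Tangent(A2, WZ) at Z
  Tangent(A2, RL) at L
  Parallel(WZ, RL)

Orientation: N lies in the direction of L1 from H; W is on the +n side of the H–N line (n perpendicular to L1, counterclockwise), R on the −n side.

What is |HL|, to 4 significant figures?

57.06

The slot axis is L1's direction at -31.3°, so u = (cos -31.3°, sin -31.3°) = (0.8545, -0.5195) and n = (−sin -31.3°, cos -31.3°) = (0.5195, 0.8545). H is at the origin and N lies 56.1 along u from H, so N = 56.1·u = (47.94, -29.15). Tangency of A1 to both parallel lines with radius 10.4 puts W and R at H ± 10.4·n: W = (5.403, 8.886), R = (-5.403, -8.886). Equal radii place Z and L the same way about N: Z = N + 10.4·n = (53.34, -20.26), L = N − 10.4·n = (42.53, -38.03). Then |HL| = |L − H| = 57.06.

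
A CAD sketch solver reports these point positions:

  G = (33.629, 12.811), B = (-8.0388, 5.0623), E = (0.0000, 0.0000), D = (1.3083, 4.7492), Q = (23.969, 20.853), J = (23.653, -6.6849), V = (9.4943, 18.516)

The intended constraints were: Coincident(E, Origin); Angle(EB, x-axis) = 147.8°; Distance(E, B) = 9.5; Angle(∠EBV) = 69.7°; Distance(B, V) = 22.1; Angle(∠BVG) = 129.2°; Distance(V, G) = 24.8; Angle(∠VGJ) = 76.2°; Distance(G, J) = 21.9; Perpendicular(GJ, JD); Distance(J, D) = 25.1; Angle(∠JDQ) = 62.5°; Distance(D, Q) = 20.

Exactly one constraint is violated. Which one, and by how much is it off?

Distance(D, Q) = 20 — off by 7.80.

E = (0.00, 0.00) ✓; EB at 147.8° ✓; |EB| = 9.500 ✓; ∠EBV = 69.70° ✓; |BV| = 22.10 ✓; ∠BVG = 129.2° ✓; |VG| = 24.80 ✓; ∠VGJ = 76.20° ✓; |GJ| = 21.90 ✓; ∠(GJ, JD) = 90.00° ✓; |JD| = 25.10 ✓; ∠JDQ = 62.50° ✓; |DQ| = 27.80 ✗.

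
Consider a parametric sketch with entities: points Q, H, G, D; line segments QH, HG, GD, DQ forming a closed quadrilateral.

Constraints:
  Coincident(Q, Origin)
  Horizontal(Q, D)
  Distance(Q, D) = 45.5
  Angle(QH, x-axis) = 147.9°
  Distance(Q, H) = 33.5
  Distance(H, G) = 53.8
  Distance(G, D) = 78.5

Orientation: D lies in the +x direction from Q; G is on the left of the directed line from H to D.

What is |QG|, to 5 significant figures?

63.722

Checks: |HG| = 53.80 ✓; |GD| = 78.50 ✓.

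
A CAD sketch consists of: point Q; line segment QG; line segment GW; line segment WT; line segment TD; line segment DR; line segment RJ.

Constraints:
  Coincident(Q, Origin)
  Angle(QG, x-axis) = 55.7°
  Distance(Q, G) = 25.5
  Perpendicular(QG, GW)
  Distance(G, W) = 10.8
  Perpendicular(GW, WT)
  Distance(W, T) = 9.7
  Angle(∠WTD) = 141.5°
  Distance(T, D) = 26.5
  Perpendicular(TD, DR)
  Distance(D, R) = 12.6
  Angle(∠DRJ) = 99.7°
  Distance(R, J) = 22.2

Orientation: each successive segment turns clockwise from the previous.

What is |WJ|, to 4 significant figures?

15.97

Q is at the origin; QG runs at 55.7° with length 25.5, so G = (14.37, 21.07). QG is perpendicular to GW, so GW runs at -34.30°; with |GW| = 10.8, W = (23.29, 14.98). GW is perpendicular to WT, so WT runs at -124.3°; with |WT| = 9.7, T = (17.83, 6.966). ∠WTD = 141.5° gives TD at -162.8° from the x-axis; with |TD| = 26.5, D = (-7.489, -0.8700). TD is perpendicular to DR, so DR runs at 107.2°; with |DR| = 12.6, R = (-11.22, 11.17). ∠DRJ = 99.7° gives RJ at 26.90° from the x-axis; with |RJ| = 22.2, J = (8.583, 21.21). Then |WJ| = |J − W| = 15.97.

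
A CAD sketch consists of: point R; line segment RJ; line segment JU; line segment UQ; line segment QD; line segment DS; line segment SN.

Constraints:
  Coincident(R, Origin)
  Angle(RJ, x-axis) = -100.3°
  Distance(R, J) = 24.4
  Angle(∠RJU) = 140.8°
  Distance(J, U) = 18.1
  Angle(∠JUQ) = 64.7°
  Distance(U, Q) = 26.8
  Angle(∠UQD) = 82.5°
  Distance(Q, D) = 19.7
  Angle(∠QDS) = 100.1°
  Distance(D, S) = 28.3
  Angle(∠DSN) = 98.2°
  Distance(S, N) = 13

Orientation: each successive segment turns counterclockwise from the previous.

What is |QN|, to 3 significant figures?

34.2

R is at the origin; RJ runs at -100.3° with length 24.4, so J = (-4.36, -24.0). ∠RJU = 140.8° gives JU at -61.1° from the x-axis; with |JU| = 18.1, U = (4.38, -39.9). ∠JUQ = 64.7° gives UQ at 54.2° from the x-axis; with |UQ| = 26.8, Q = (20.1, -18.1). ∠UQD = 82.5° gives QD at 152° from the x-axis; with |QD| = 19.7, D = (2.72, -8.78). ∠QDS = 100.1° gives DS at -128° from the x-axis; with |DS| = 28.3, S = (-14.9, -31.0). ∠DSN = 98.2° gives SN at -46.6° from the x-axis; with |SN| = 13.0, N = (-5.93, -40.4). Then |QN| = |N − Q| = 34.2.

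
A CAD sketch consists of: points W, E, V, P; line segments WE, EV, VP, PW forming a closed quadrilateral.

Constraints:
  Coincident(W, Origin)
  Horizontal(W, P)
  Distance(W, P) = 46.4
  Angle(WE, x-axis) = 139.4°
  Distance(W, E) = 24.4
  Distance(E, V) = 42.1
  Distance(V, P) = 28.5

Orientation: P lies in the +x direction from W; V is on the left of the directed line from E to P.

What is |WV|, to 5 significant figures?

29.076

W is at the origin; W and P share the same y with |WP| = 46.4 and P in +x, so P = (46.4, 0). WE runs at 139.4° with |WE| = 24.4, so E = (-18.526, 15.879). V is determined by |EV| = 42.1 and |VP| = 28.5 together: it lies at the intersection of circle(E, 42.1) and circle(P, 28.5). With |EP| = 66.840, the foot of the radical line on EP is 40.602 from E and the perpendicular offset is √(42.1² − 40.602²) = 11.129. Taking the left-of-EP solution: V = (23.558, 17.043).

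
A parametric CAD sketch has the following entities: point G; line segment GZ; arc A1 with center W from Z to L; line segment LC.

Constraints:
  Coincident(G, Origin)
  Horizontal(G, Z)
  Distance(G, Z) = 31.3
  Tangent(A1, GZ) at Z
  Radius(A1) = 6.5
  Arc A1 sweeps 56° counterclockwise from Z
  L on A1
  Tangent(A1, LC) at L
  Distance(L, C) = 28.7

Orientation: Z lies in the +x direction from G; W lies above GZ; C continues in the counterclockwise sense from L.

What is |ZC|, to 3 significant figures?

34.2

G is at the origin; GZ is horizontal with |GZ| = 31.3 and Z on the +x side, so Z = (31.3, 0.00). Since A1 is tangent to GZ there, WZ ⟂ GZ, so W = Z + (0, 6.5) = (31.3, 6.50). On A1, Z sits at bearing -90° from W; a 56° counterclockwise sweep puts L at bearing -34°, so L = W + 6.5·(cos -34°, sin -34°) = (36.7, 2.87). Since A1 is tangent to LC there, WL ⟂ LC, so LC runs along (−sin -34°, cos -34°); with |LC| = 28.7, C = (52.7, 26.7). Then |ZC| = |C − Z| = 34.2.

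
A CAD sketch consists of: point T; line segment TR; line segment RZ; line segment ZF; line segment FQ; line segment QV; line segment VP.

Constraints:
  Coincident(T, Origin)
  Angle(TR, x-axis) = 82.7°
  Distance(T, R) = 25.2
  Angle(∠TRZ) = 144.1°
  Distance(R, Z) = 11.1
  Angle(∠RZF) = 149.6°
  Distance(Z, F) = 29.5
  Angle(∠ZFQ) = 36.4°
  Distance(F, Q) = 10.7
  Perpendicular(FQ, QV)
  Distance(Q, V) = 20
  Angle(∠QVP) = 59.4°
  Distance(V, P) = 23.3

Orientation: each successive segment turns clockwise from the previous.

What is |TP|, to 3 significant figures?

66.0

T is at the origin; TR runs at 82.7° with length 25.2, so R = (3.20, 25.0). ∠TRZ = 144.1° gives RZ at 46.8° from the x-axis; with |RZ| = 11.1, Z = (10.8, 33.1). ∠RZF = 149.6° gives ZF at 16.4° from the x-axis; with |ZF| = 29.5, F = (39.1, 41.4). ∠ZFQ = 36.4° gives FQ at -127° from the x-axis; with |FQ| = 10.7, Q = (32.6, 32.9). FQ ⟂ QV, so QV runs at 143°; with |QV| = 20.0, V = (16.7, 45.0). ∠QVP = 59.4° gives VP at 22.2° from the x-axis; with |VP| = 23.3, P = (38.3, 53.8). Then |TP| = |P − T| = 66.0.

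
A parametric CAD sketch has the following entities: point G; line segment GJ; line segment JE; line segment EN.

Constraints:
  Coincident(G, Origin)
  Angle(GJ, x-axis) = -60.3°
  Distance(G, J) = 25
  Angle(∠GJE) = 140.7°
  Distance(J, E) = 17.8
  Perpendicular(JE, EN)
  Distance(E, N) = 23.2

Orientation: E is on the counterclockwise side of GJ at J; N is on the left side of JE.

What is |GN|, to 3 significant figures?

37.9

∠GJE = 140.7°, so JE runs at -60.3° + (180° − 140.7°) = -21.0° from the x-axis; with |JE| = 17.8, E = J + 17.8·(cos -21.0°, sin -21.0°) = (29.0, -28.1). JE is perpendicular to EN; with |EN| = 23.2 on the left of JE, N = E + 23.2·(0.358, 0.934) = (37.3, -6.44). Then |GN| = |N − G| = 37.9.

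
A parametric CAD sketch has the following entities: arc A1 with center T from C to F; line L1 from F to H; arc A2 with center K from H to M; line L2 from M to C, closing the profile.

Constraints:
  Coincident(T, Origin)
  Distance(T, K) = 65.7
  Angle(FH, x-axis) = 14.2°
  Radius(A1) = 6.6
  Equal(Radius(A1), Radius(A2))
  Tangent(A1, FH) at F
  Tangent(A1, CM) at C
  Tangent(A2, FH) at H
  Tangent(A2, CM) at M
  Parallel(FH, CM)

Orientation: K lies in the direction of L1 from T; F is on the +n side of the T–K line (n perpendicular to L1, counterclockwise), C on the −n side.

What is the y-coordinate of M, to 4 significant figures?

9.718

The slot axis is L1's direction at 14.2°, so u = (cos 14.2°, sin 14.2°) = (0.9694, 0.2453) and n = (−sin 14.2°, cos 14.2°) = (-0.2453, 0.9694). T is at the origin and K lies 65.7 along u from T, so K = 65.7·u = (63.69, 16.12). Tangency of A1 to both parallel lines with radius 6.6 puts F and C at T ± 6.6·n: F = (-1.619, 6.398), C = (1.619, -6.398). Equal radii place H and M the same way about K: H = K + 6.6·n = (62.07, 22.52), M = K − 6.6·n = (65.31, 9.718). So M.y = 9.718.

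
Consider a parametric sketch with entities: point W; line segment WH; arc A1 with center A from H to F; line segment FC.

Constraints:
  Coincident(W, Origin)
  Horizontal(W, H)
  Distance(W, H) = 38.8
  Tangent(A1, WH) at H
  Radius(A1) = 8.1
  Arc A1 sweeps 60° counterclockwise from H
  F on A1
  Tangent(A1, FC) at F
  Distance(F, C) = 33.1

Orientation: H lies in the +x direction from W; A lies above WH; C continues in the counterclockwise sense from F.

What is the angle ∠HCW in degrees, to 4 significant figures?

26.55°

W is at the origin; WH is horizontal with |WH| = 38.8 and H on the +x side, so H = (38.80, 0.000). The tangent condition forces AH to be normal to WH, so A = H + (0, 8.1) = (38.80, 8.100). On A1, H sits at bearing -90° from A; a 60° counterclockwise sweep puts F at bearing -30°, so F = A + 8.1·(cos -30°, sin -30°) = (45.81, 4.050). The tangent condition forces AF to be normal to FC, so FC runs along (−sin -30°, cos -30°); with |FC| = 33.1, C = (62.36, 32.72). Then cos ∠HCW = CH·CW / (|CH||CW|), giving 26.55°.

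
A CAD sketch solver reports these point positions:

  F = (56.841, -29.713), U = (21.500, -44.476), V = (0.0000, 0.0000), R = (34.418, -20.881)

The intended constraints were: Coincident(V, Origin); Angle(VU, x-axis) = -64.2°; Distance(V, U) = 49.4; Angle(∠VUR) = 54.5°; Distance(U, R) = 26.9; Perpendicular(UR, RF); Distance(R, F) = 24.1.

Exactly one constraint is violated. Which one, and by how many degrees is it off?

Perpendicular(UR, RF) — off by 7.20°.

V = (0.00, 0.00) ✓; VU at -64.20° ✓; |VU| = 49.40 ✓; ∠VUR = 54.50° ✓; |UR| = 26.90 ✓; ∠(UR, RF) = 82.80° ✗; |RF| = 24.10 ✓.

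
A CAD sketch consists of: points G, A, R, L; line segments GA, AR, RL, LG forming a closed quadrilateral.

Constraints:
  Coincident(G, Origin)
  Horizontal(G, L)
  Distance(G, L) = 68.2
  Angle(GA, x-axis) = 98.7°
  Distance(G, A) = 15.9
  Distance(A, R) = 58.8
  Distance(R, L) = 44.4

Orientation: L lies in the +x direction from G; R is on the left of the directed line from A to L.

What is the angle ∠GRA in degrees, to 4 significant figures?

13.53°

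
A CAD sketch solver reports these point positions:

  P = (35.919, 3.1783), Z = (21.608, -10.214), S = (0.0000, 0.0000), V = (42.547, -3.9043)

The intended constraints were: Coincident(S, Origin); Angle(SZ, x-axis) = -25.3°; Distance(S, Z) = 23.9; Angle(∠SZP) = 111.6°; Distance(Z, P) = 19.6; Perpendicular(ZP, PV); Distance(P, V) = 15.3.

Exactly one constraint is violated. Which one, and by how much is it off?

Distance(P, V) = 15.3 — off by 5.60.

S = (0.00, 0.00) ✓; SZ at -25.30° ✓; |SZ| = 23.90 ✓; ∠SZP = 111.6° ✓; |ZP| = 19.60 ✓; ∠(ZP, PV) = 90.00° ✓; |PV| = 9.700 ✗.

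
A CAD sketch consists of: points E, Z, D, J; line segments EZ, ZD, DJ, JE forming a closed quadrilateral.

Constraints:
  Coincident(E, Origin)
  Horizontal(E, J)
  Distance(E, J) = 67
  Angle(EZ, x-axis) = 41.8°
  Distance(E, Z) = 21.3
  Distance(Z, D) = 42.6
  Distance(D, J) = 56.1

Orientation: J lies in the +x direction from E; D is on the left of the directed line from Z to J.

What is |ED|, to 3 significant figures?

63.5

E is at the origin; EJ is horizontal with |EJ| = 67.0 and J in +x, so J = (67.0, 0). EZ runs at 41.8° with |EZ| = 21.3, so Z = (15.9, 14.2). D is determined by |ZD| = 42.6 and |DJ| = 56.1 together: it lies at the intersection of circle(Z, 42.6) and circle(J, 56.1). With |ZJ| = 53.1, the foot of the radical line on ZJ is 14.0 from Z and the perpendicular offset is √(42.6² − 14.0²) = 40.2. Taking the left-of-ZJ solution: D = (40.1, 49.2).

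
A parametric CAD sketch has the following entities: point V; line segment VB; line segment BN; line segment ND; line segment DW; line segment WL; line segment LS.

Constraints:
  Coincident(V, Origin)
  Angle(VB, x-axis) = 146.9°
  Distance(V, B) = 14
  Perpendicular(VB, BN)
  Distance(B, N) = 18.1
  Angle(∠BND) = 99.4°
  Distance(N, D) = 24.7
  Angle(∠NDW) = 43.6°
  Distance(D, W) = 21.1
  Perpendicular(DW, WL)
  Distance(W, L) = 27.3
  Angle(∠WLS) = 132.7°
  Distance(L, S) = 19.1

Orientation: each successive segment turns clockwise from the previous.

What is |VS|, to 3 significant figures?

48.3

V is at the origin; VB runs at 146.9° with length 14.0, so B = (-11.7, 7.65). VB is perpendicular to BN, so BN runs at 56.9°; with |BN| = 18.1, N = (-1.84, 22.8). ∠BND = 99.4° gives ND at -23.7° from the x-axis; with |ND| = 24.7, D = (20.8, 12.9). ∠NDW = 43.6° gives DW at -160° from the x-axis; with |DW| = 21.1, W = (0.933, 5.70). DW is perpendicular to WL, so WL runs at 110°; with |WL| = 27.3, L = (-8.36, 31.4). ∠WLS = 132.7° gives LS at 62.6° from the x-axis; with |LS| = 19.1, S = (0.431, 48.3). Then |VS| = |S − V| = 48.3.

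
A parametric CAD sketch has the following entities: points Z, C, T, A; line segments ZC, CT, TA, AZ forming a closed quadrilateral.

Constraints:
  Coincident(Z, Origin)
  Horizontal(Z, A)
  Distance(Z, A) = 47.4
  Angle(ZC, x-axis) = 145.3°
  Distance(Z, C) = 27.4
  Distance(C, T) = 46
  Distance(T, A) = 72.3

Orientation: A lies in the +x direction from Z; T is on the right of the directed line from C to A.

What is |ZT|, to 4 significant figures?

35.31

Z is at the origin; Z and A share the same y with |ZA| = 47.4 and A in +x, so A = (47.4, 0). ZC runs at 145.3° with |ZC| = 27.4, so C = (-22.53, 15.60). T is determined by |CT| = 46.0 and |TA| = 72.3 together: it lies at the intersection of circle(C, 46.0) and circle(A, 72.3). With |CA| = 71.65, the foot of the radical line on CA is 14.11 from C and the perpendicular offset is √(46.0² − 14.11²) = 43.78. Taking the right-of-CA solution: T = (-18.29, -30.21).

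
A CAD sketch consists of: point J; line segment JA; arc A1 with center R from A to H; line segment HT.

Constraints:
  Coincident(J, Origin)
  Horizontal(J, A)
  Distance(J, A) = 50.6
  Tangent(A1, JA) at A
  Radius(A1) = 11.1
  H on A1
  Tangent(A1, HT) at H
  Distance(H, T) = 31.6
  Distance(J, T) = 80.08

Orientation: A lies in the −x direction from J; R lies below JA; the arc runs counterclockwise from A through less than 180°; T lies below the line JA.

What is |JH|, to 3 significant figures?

61.7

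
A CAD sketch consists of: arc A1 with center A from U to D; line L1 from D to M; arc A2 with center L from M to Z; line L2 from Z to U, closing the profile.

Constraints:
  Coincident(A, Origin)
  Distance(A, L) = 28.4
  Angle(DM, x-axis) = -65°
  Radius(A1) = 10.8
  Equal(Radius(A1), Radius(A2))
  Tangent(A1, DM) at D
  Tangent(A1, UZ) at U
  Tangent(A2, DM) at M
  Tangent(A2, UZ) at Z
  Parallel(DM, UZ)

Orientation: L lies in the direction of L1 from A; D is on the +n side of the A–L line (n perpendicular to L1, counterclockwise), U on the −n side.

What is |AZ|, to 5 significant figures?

30.384

Tangency of A1 to both parallel lines with radius 10.8 puts D and U at A ± 10.8·n: D = (9.7881, 4.5643), U = (-9.7881, -4.5643). Equal radii place M and Z the same way about L: M = L + 10.8·n = (21.790, -21.175), Z = L − 10.8·n = (2.2142, -30.303). Then |AZ| = |Z − A| = 30.384.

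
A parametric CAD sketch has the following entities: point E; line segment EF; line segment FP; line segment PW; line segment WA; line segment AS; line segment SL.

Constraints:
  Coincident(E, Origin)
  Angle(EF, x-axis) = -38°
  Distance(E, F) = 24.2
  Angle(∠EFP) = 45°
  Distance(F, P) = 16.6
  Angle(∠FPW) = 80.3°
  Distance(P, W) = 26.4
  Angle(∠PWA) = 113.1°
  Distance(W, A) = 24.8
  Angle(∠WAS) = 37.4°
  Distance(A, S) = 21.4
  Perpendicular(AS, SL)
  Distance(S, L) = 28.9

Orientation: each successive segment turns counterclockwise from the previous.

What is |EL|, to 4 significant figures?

17.71

E is at the origin; EF runs at -38.0° with length 24.2, so F = (19.07, -14.90). ∠EFP = 45.0° gives FP at 97.00° from the x-axis; with |FP| = 16.6, P = (17.05, 1.577). ∠FPW = 80.3° gives PW at -163.3° from the x-axis; with |PW| = 26.4, W = (-8.240, -6.009). ∠PWA = 113.1° gives WA at -96.40° from the x-axis; with |WA| = 24.8, A = (-11.00, -30.65). ∠WAS = 37.4° gives AS at 46.20° from the x-axis; with |AS| = 21.4, S = (3.808, -15.21). AS is perpendicular to SL, so SL runs at 136.2°; with |SL| = 28.9, L = (-17.05, 4.794). Then |EL| = |L − E| = 17.71.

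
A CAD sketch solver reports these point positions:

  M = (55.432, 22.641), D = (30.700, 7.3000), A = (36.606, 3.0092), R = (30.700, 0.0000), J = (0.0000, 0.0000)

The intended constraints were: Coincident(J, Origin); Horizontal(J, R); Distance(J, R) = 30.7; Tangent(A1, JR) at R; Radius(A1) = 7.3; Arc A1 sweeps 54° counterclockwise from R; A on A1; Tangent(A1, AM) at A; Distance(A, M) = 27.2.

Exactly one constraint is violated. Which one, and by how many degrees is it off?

Tangent(A1, AM) at A — off by 7.80°.

J = (0.00, 0.00) ✓; J.y = 0.00, R.y = 0.00 ✓; |JR| = 30.70 ✓; ∠(DR, RJ) = 90.00° ✓; |DR| = 7.300 ✓; bearing(D→A) − bearing(D→R) = 54.00° ✓; |DA| = 7.300 ✓; ∠(DA, AM) = 97.80° ✗; |AM| = 27.20 ✓.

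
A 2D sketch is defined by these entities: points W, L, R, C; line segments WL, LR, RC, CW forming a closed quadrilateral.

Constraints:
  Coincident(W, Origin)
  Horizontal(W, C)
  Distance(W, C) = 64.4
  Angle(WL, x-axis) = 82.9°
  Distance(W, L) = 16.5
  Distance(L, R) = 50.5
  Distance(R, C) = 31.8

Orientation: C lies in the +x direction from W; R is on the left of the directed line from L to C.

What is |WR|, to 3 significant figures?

58.6

Checks: |LR| = 50.50 ✓; |RC| = 31.80 ✓.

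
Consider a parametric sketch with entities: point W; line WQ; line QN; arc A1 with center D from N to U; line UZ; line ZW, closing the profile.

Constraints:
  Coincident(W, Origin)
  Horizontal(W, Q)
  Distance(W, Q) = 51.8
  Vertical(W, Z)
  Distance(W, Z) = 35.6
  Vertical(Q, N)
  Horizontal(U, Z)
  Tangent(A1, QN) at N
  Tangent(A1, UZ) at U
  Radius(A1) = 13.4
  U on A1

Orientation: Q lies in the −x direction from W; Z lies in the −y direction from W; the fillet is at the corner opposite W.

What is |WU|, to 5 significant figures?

52.363

W is at the origin; W and Q share the same y with |WQ| = 51.8 and Q on the −x side, so Q = (-51.800, 0.0000). W and Z share the same x with |WZ| = 35.6 and Z on the −y side, so Z = (0.0000, -35.600). The virtual corner opposite W is at (-51.800, -35.600). The tangent condition forces DN to be normal to QN and the tangent condition forces DU to be normal to UZ, with radius 13.4, so the center D sits 13.4 in from both sides at D = (-38.400, -22.200). That places the tangent points at N = (-51.800, -22.200) on QN and U = (-38.400, -35.600) on UZ. Then |WU| = |U − W| = 52.363.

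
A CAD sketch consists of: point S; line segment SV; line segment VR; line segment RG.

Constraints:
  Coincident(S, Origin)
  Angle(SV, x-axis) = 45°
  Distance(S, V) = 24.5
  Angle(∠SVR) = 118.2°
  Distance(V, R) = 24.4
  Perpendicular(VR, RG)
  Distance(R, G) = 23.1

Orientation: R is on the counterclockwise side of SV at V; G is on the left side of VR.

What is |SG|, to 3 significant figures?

36.0

S is at the origin; SV runs at 45.0° with length 24.5, so V = 24.5·(cos 45.0°, sin 45.0°) = (17.3, 17.3). ∠SVR = 118.2°, so VR runs at 45.0° + (180° − 118.2°) = 107° from the x-axis; with |VR| = 24.4, R = V + 24.4·(cos 107°, sin 107°) = (10.3, 40.7). VR is perpendicular to RG; with |RG| = 23.1 on the left of VR, G = R + 23.1·(-0.957, -0.289) = (-11.8, 34.0). Then |SG| = |G − S| = 36.0.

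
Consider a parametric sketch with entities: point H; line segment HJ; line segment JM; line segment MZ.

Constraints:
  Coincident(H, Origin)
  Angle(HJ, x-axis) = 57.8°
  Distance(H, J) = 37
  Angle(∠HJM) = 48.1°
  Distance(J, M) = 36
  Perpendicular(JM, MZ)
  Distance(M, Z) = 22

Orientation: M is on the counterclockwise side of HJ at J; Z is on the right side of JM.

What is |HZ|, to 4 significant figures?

50.81

H is at the origin; HJ runs at 57.8° with length 37.0, so J = 37.0·(cos 57.8°, sin 57.8°) = (19.72, 31.31). ∠HJM = 48.1°, so JM runs at 57.8° + (180° − 48.1°) = 189.7° from the x-axis; with |JM| = 36.0, M = J + 36.0·(cos 189.7°, sin 189.7°) = (-15.77, 25.24). The perpendicularity gives MZ at right angles to JM; with |MZ| = 22.0 on the right of JM, Z = M + 22.0·(-0.1685, 0.9857) = (-19.48, 46.93). Then |HZ| = |Z − H| = 50.81.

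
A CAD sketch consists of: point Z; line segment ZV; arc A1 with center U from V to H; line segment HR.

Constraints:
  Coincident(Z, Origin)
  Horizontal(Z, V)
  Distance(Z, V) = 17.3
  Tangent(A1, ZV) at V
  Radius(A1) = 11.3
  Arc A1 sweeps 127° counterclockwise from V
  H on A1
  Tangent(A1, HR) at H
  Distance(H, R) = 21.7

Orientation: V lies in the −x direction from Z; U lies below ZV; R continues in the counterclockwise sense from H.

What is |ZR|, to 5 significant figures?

37.833

Z is at the origin; ZV is horizontal with |ZV| = 17.3 and V on the −x side, so V = (-17.300, 0.0000). The tangent condition forces UV to be normal to ZV, so U = V + (0, -11.3) = (-17.300, -11.300). On A1, V sits at bearing 90° from U; a 127° counterclockwise sweep puts H at bearing 217°, so H = U + 11.3·(cos 217°, sin 217°) = (-26.325, -18.101). A1 meets HR tangentially, so UH is at right angles to HR, so HR runs along (−sin 217°, cos 217°); with |HR| = 21.7, R = (-13.265, -35.431). Then |ZR| = |R − Z| = 37.833.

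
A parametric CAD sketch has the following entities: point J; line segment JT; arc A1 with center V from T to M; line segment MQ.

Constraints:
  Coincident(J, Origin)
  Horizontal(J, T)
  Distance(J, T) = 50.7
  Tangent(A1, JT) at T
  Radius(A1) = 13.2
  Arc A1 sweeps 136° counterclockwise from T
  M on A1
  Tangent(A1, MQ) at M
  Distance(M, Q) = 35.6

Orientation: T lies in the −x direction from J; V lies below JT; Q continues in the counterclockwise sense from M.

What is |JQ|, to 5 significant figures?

58.506

J is at the origin; JT is horizontal with |JT| = 50.7 and T on the −x side, so T = (-50.700, 0.0000). The tangent condition forces VT to be normal to JT, so V = T + (0, -13.2) = (-50.700, -13.200). On A1, T sits at bearing 90° from V; a 136° counterclockwise sweep puts M at bearing 226°, so M = V + 13.2·(cos 226°, sin 226°) = (-59.869, -22.695). The tangent condition forces VM to be normal to MQ, so MQ runs along (−sin 226°, cos 226°); with |MQ| = 35.6, Q = (-34.261, -47.425). Then |JQ| = |Q − J| = 58.506.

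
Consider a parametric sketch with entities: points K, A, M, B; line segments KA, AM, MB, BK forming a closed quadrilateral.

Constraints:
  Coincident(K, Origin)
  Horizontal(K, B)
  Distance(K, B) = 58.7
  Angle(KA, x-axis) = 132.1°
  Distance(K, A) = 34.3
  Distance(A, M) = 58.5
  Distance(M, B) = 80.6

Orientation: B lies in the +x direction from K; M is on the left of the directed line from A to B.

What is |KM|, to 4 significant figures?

70.59

Checks: |AM| = 58.50 ✓; |MB| = 80.60 ✓.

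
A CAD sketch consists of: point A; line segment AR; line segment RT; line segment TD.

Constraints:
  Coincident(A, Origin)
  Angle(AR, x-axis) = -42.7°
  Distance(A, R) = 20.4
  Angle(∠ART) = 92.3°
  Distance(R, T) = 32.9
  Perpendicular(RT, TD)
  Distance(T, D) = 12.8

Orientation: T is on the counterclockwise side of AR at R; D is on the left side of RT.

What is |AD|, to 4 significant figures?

34.56

A is at the origin; AR runs at -42.7° with length 20.4, so R = 20.4·(cos -42.7°, sin -42.7°) = (14.99, -13.83). ∠ART = 92.3°, so RT runs at -42.7° + (180° − 92.3°) = 45.00° from the x-axis; with |RT| = 32.9, T = R + 32.9·(cos 45.00°, sin 45.00°) = (38.26, 9.429). RT ⟂ TD; with |TD| = 12.8 on the left of RT, D = T + 12.8·(-0.7071, 0.7071) = (29.21, 18.48). Then |AD| = |D − A| = 34.56.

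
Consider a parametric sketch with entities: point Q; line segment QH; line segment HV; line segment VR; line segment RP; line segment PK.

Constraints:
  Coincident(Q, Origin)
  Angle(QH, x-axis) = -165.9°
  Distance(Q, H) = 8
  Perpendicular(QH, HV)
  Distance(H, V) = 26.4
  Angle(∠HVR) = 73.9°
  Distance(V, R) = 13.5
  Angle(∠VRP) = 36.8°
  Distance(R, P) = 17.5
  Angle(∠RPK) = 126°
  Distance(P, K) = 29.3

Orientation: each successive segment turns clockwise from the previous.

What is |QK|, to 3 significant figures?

48.5

Q is at the origin; QH runs at -165.9° with length 8.0, so H = (-7.76, -1.95). The perpendicularity gives HV at right angles to QH, so HV runs at 104°; with |HV| = 26.4, V = (-14.2, 23.7). ∠HVR = 73.9° gives VR at -2.00° from the x-axis; with |VR| = 13.5, R = (-0.699, 23.2). ∠VRP = 36.8° gives RP at -145° from the x-axis; with |RP| = 17.5, P = (-15.1, 13.2). ∠RPK = 126.0° gives PK at 161° from the x-axis; with |PK| = 29.3, K = (-42.7, 22.8). Then |QK| = |K − Q| = 48.5.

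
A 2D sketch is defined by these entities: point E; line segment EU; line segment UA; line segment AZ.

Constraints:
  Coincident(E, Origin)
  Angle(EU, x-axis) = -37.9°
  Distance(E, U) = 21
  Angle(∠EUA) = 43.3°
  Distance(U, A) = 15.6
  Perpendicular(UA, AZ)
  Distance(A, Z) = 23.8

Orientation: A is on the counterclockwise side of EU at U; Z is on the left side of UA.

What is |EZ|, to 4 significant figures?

9.403

∠EUA = 43.3°, so UA runs at -37.9° + (180° − 43.3°) = 98.80° from the x-axis; with |UA| = 15.6, A = U + 15.6·(cos 98.80°, sin 98.80°) = (14.18, 2.516). UA ⟂ AZ; with |AZ| = 23.8 on the left of UA, Z = A + 23.8·(-0.9882, -0.1530) = (-9.336, -1.125). Then |EZ| = |Z − E| = 9.403.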